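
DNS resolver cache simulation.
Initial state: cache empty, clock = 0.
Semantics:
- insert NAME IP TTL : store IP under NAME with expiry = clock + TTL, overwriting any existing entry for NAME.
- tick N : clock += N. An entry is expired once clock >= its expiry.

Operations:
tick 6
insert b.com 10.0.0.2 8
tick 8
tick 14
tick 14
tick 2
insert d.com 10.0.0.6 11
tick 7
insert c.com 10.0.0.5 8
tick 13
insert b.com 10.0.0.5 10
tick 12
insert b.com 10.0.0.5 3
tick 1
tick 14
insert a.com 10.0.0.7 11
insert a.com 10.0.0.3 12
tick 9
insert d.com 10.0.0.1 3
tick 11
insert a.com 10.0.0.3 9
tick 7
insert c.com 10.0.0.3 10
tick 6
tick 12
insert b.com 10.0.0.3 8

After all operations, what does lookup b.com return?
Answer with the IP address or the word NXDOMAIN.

Op 1: tick 6 -> clock=6.
Op 2: insert b.com -> 10.0.0.2 (expiry=6+8=14). clock=6
Op 3: tick 8 -> clock=14. purged={b.com}
Op 4: tick 14 -> clock=28.
Op 5: tick 14 -> clock=42.
Op 6: tick 2 -> clock=44.
Op 7: insert d.com -> 10.0.0.6 (expiry=44+11=55). clock=44
Op 8: tick 7 -> clock=51.
Op 9: insert c.com -> 10.0.0.5 (expiry=51+8=59). clock=51
Op 10: tick 13 -> clock=64. purged={c.com,d.com}
Op 11: insert b.com -> 10.0.0.5 (expiry=64+10=74). clock=64
Op 12: tick 12 -> clock=76. purged={b.com}
Op 13: insert b.com -> 10.0.0.5 (expiry=76+3=79). clock=76
Op 14: tick 1 -> clock=77.
Op 15: tick 14 -> clock=91. purged={b.com}
Op 16: insert a.com -> 10.0.0.7 (expiry=91+11=102). clock=91
Op 17: insert a.com -> 10.0.0.3 (expiry=91+12=103). clock=91
Op 18: tick 9 -> clock=100.
Op 19: insert d.com -> 10.0.0.1 (expiry=100+3=103). clock=100
Op 20: tick 11 -> clock=111. purged={a.com,d.com}
Op 21: insert a.com -> 10.0.0.3 (expiry=111+9=120). clock=111
Op 22: tick 7 -> clock=118.
Op 23: insert c.com -> 10.0.0.3 (expiry=118+10=128). clock=118
Op 24: tick 6 -> clock=124. purged={a.com}
Op 25: tick 12 -> clock=136. purged={c.com}
Op 26: insert b.com -> 10.0.0.3 (expiry=136+8=144). clock=136
lookup b.com: present, ip=10.0.0.3 expiry=144 > clock=136

Answer: 10.0.0.3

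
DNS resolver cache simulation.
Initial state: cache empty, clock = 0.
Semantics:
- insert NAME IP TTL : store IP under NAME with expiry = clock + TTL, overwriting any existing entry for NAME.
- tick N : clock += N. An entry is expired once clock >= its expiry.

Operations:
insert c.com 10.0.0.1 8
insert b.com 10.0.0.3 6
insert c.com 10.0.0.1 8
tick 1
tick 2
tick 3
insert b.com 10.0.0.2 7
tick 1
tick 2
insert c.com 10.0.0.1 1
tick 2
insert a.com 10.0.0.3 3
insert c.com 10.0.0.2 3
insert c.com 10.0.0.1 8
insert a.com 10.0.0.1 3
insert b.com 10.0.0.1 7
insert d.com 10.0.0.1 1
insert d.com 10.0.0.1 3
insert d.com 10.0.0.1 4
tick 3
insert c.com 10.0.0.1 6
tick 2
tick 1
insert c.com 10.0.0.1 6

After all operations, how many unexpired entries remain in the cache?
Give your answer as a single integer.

Answer: 2

Derivation:
Op 1: insert c.com -> 10.0.0.1 (expiry=0+8=8). clock=0
Op 2: insert b.com -> 10.0.0.3 (expiry=0+6=6). clock=0
Op 3: insert c.com -> 10.0.0.1 (expiry=0+8=8). clock=0
Op 4: tick 1 -> clock=1.
Op 5: tick 2 -> clock=3.
Op 6: tick 3 -> clock=6. purged={b.com}
Op 7: insert b.com -> 10.0.0.2 (expiry=6+7=13). clock=6
Op 8: tick 1 -> clock=7.
Op 9: tick 2 -> clock=9. purged={c.com}
Op 10: insert c.com -> 10.0.0.1 (expiry=9+1=10). clock=9
Op 11: tick 2 -> clock=11. purged={c.com}
Op 12: insert a.com -> 10.0.0.3 (expiry=11+3=14). clock=11
Op 13: insert c.com -> 10.0.0.2 (expiry=11+3=14). clock=11
Op 14: insert c.com -> 10.0.0.1 (expiry=11+8=19). clock=11
Op 15: insert a.com -> 10.0.0.1 (expiry=11+3=14). clock=11
Op 16: insert b.com -> 10.0.0.1 (expiry=11+7=18). clock=11
Op 17: insert d.com -> 10.0.0.1 (expiry=11+1=12). clock=11
Op 18: insert d.com -> 10.0.0.1 (expiry=11+3=14). clock=11
Op 19: insert d.com -> 10.0.0.1 (expiry=11+4=15). clock=11
Op 20: tick 3 -> clock=14. purged={a.com}
Op 21: insert c.com -> 10.0.0.1 (expiry=14+6=20). clock=14
Op 22: tick 2 -> clock=16. purged={d.com}
Op 23: tick 1 -> clock=17.
Op 24: insert c.com -> 10.0.0.1 (expiry=17+6=23). clock=17
Final cache (unexpired): {b.com,c.com} -> size=2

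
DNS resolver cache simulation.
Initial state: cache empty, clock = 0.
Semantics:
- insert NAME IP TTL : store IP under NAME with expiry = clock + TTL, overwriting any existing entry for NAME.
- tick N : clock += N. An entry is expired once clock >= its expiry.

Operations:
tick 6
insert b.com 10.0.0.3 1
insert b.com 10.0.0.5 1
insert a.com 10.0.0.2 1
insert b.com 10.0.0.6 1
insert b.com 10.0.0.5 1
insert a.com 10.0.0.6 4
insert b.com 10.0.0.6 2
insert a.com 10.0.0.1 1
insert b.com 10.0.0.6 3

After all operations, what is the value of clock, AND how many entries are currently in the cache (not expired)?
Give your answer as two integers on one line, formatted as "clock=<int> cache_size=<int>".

Op 1: tick 6 -> clock=6.
Op 2: insert b.com -> 10.0.0.3 (expiry=6+1=7). clock=6
Op 3: insert b.com -> 10.0.0.5 (expiry=6+1=7). clock=6
Op 4: insert a.com -> 10.0.0.2 (expiry=6+1=7). clock=6
Op 5: insert b.com -> 10.0.0.6 (expiry=6+1=7). clock=6
Op 6: insert b.com -> 10.0.0.5 (expiry=6+1=7). clock=6
Op 7: insert a.com -> 10.0.0.6 (expiry=6+4=10). clock=6
Op 8: insert b.com -> 10.0.0.6 (expiry=6+2=8). clock=6
Op 9: insert a.com -> 10.0.0.1 (expiry=6+1=7). clock=6
Op 10: insert b.com -> 10.0.0.6 (expiry=6+3=9). clock=6
Final clock = 6
Final cache (unexpired): {a.com,b.com} -> size=2

Answer: clock=6 cache_size=2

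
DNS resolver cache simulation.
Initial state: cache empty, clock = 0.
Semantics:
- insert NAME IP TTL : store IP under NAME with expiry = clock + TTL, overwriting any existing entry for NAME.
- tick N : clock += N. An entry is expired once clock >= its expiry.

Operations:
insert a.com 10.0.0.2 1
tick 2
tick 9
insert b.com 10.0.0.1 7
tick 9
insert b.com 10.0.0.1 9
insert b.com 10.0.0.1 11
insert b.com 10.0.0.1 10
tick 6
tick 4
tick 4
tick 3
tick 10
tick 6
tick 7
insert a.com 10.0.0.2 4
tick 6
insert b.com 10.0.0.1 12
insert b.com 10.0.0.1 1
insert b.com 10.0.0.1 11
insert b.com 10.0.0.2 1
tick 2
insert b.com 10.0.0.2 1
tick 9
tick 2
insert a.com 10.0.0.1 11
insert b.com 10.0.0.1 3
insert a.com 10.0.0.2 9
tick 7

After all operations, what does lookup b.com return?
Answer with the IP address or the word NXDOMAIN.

Op 1: insert a.com -> 10.0.0.2 (expiry=0+1=1). clock=0
Op 2: tick 2 -> clock=2. purged={a.com}
Op 3: tick 9 -> clock=11.
Op 4: insert b.com -> 10.0.0.1 (expiry=11+7=18). clock=11
Op 5: tick 9 -> clock=20. purged={b.com}
Op 6: insert b.com -> 10.0.0.1 (expiry=20+9=29). clock=20
Op 7: insert b.com -> 10.0.0.1 (expiry=20+11=31). clock=20
Op 8: insert b.com -> 10.0.0.1 (expiry=20+10=30). clock=20
Op 9: tick 6 -> clock=26.
Op 10: tick 4 -> clock=30. purged={b.com}
Op 11: tick 4 -> clock=34.
Op 12: tick 3 -> clock=37.
Op 13: tick 10 -> clock=47.
Op 14: tick 6 -> clock=53.
Op 15: tick 7 -> clock=60.
Op 16: insert a.com -> 10.0.0.2 (expiry=60+4=64). clock=60
Op 17: tick 6 -> clock=66. purged={a.com}
Op 18: insert b.com -> 10.0.0.1 (expiry=66+12=78). clock=66
Op 19: insert b.com -> 10.0.0.1 (expiry=66+1=67). clock=66
Op 20: insert b.com -> 10.0.0.1 (expiry=66+11=77). clock=66
Op 21: insert b.com -> 10.0.0.2 (expiry=66+1=67). clock=66
Op 22: tick 2 -> clock=68. purged={b.com}
Op 23: insert b.com -> 10.0.0.2 (expiry=68+1=69). clock=68
Op 24: tick 9 -> clock=77. purged={b.com}
Op 25: tick 2 -> clock=79.
Op 26: insert a.com -> 10.0.0.1 (expiry=79+11=90). clock=79
Op 27: insert b.com -> 10.0.0.1 (expiry=79+3=82). clock=79
Op 28: insert a.com -> 10.0.0.2 (expiry=79+9=88). clock=79
Op 29: tick 7 -> clock=86. purged={b.com}
lookup b.com: not in cache (expired or never inserted)

Answer: NXDOMAIN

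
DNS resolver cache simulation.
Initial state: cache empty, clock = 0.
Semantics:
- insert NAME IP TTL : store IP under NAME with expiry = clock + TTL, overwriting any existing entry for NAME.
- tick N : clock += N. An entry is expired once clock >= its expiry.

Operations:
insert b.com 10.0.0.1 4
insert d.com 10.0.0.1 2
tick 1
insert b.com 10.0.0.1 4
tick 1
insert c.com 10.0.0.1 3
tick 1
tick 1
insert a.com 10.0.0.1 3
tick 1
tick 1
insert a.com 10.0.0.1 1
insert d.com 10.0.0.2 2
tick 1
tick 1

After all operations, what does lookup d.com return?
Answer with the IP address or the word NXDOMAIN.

Answer: NXDOMAIN

Derivation:
Op 1: insert b.com -> 10.0.0.1 (expiry=0+4=4). clock=0
Op 2: insert d.com -> 10.0.0.1 (expiry=0+2=2). clock=0
Op 3: tick 1 -> clock=1.
Op 4: insert b.com -> 10.0.0.1 (expiry=1+4=5). clock=1
Op 5: tick 1 -> clock=2. purged={d.com}
Op 6: insert c.com -> 10.0.0.1 (expiry=2+3=5). clock=2
Op 7: tick 1 -> clock=3.
Op 8: tick 1 -> clock=4.
Op 9: insert a.com -> 10.0.0.1 (expiry=4+3=7). clock=4
Op 10: tick 1 -> clock=5. purged={b.com,c.com}
Op 11: tick 1 -> clock=6.
Op 12: insert a.com -> 10.0.0.1 (expiry=6+1=7). clock=6
Op 13: insert d.com -> 10.0.0.2 (expiry=6+2=8). clock=6
Op 14: tick 1 -> clock=7. purged={a.com}
Op 15: tick 1 -> clock=8. purged={d.com}
lookup d.com: not in cache (expired or never inserted)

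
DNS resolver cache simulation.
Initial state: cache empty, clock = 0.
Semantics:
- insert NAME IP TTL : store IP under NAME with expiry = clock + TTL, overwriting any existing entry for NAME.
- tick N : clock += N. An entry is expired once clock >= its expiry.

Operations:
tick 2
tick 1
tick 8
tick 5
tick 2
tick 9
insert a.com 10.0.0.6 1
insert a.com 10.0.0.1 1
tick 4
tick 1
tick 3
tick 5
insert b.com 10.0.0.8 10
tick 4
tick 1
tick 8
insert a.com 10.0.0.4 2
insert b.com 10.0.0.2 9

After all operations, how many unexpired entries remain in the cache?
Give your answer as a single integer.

Answer: 2

Derivation:
Op 1: tick 2 -> clock=2.
Op 2: tick 1 -> clock=3.
Op 3: tick 8 -> clock=11.
Op 4: tick 5 -> clock=16.
Op 5: tick 2 -> clock=18.
Op 6: tick 9 -> clock=27.
Op 7: insert a.com -> 10.0.0.6 (expiry=27+1=28). clock=27
Op 8: insert a.com -> 10.0.0.1 (expiry=27+1=28). clock=27
Op 9: tick 4 -> clock=31. purged={a.com}
Op 10: tick 1 -> clock=32.
Op 11: tick 3 -> clock=35.
Op 12: tick 5 -> clock=40.
Op 13: insert b.com -> 10.0.0.8 (expiry=40+10=50). clock=40
Op 14: tick 4 -> clock=44.
Op 15: tick 1 -> clock=45.
Op 16: tick 8 -> clock=53. purged={b.com}
Op 17: insert a.com -> 10.0.0.4 (expiry=53+2=55). clock=53
Op 18: insert b.com -> 10.0.0.2 (expiry=53+9=62). clock=53
Final cache (unexpired): {a.com,b.com} -> size=2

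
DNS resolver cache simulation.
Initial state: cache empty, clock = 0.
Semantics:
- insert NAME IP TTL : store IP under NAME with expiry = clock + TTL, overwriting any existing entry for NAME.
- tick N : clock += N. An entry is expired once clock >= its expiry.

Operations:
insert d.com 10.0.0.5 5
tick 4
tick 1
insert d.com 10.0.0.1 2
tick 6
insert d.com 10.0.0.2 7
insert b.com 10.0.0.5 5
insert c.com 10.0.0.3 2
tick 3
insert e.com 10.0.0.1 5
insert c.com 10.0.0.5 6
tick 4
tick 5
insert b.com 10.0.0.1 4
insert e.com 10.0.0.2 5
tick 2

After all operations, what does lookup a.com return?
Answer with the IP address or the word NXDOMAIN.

Answer: NXDOMAIN

Derivation:
Op 1: insert d.com -> 10.0.0.5 (expiry=0+5=5). clock=0
Op 2: tick 4 -> clock=4.
Op 3: tick 1 -> clock=5. purged={d.com}
Op 4: insert d.com -> 10.0.0.1 (expiry=5+2=7). clock=5
Op 5: tick 6 -> clock=11. purged={d.com}
Op 6: insert d.com -> 10.0.0.2 (expiry=11+7=18). clock=11
Op 7: insert b.com -> 10.0.0.5 (expiry=11+5=16). clock=11
Op 8: insert c.com -> 10.0.0.3 (expiry=11+2=13). clock=11
Op 9: tick 3 -> clock=14. purged={c.com}
Op 10: insert e.com -> 10.0.0.1 (expiry=14+5=19). clock=14
Op 11: insert c.com -> 10.0.0.5 (expiry=14+6=20). clock=14
Op 12: tick 4 -> clock=18. purged={b.com,d.com}
Op 13: tick 5 -> clock=23. purged={c.com,e.com}
Op 14: insert b.com -> 10.0.0.1 (expiry=23+4=27). clock=23
Op 15: insert e.com -> 10.0.0.2 (expiry=23+5=28). clock=23
Op 16: tick 2 -> clock=25.
lookup a.com: not in cache (expired or never inserted)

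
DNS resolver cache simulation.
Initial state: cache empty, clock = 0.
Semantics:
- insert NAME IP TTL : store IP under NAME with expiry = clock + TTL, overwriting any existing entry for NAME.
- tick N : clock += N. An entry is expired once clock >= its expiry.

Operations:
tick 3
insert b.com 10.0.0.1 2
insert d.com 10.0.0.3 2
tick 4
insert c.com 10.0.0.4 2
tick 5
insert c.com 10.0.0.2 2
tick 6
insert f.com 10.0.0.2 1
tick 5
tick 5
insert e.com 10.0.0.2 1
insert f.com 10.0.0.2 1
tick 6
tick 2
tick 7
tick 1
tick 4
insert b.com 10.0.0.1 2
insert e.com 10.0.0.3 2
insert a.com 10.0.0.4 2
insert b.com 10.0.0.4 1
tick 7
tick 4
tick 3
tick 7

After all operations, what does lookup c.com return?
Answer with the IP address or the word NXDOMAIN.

Answer: NXDOMAIN

Derivation:
Op 1: tick 3 -> clock=3.
Op 2: insert b.com -> 10.0.0.1 (expiry=3+2=5). clock=3
Op 3: insert d.com -> 10.0.0.3 (expiry=3+2=5). clock=3
Op 4: tick 4 -> clock=7. purged={b.com,d.com}
Op 5: insert c.com -> 10.0.0.4 (expiry=7+2=9). clock=7
Op 6: tick 5 -> clock=12. purged={c.com}
Op 7: insert c.com -> 10.0.0.2 (expiry=12+2=14). clock=12
Op 8: tick 6 -> clock=18. purged={c.com}
Op 9: insert f.com -> 10.0.0.2 (expiry=18+1=19). clock=18
Op 10: tick 5 -> clock=23. purged={f.com}
Op 11: tick 5 -> clock=28.
Op 12: insert e.com -> 10.0.0.2 (expiry=28+1=29). clock=28
Op 13: insert f.com -> 10.0.0.2 (expiry=28+1=29). clock=28
Op 14: tick 6 -> clock=34. purged={e.com,f.com}
Op 15: tick 2 -> clock=36.
Op 16: tick 7 -> clock=43.
Op 17: tick 1 -> clock=44.
Op 18: tick 4 -> clock=48.
Op 19: insert b.com -> 10.0.0.1 (expiry=48+2=50). clock=48
Op 20: insert e.com -> 10.0.0.3 (expiry=48+2=50). clock=48
Op 21: insert a.com -> 10.0.0.4 (expiry=48+2=50). clock=48
Op 22: insert b.com -> 10.0.0.4 (expiry=48+1=49). clock=48
Op 23: tick 7 -> clock=55. purged={a.com,b.com,e.com}
Op 24: tick 4 -> clock=59.
Op 25: tick 3 -> clock=62.
Op 26: tick 7 -> clock=69.
lookup c.com: not in cache (expired or never inserted)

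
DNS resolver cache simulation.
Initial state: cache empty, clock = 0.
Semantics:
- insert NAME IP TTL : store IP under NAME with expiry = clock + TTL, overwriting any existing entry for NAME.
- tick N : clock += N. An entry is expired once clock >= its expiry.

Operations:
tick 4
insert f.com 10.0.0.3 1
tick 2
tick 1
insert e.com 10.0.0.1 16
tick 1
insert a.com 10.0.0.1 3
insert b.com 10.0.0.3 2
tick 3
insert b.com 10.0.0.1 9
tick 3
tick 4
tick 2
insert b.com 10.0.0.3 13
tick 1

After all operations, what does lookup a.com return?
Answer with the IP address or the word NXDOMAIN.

Op 1: tick 4 -> clock=4.
Op 2: insert f.com -> 10.0.0.3 (expiry=4+1=5). clock=4
Op 3: tick 2 -> clock=6. purged={f.com}
Op 4: tick 1 -> clock=7.
Op 5: insert e.com -> 10.0.0.1 (expiry=7+16=23). clock=7
Op 6: tick 1 -> clock=8.
Op 7: insert a.com -> 10.0.0.1 (expiry=8+3=11). clock=8
Op 8: insert b.com -> 10.0.0.3 (expiry=8+2=10). clock=8
Op 9: tick 3 -> clock=11. purged={a.com,b.com}
Op 10: insert b.com -> 10.0.0.1 (expiry=11+9=20). clock=11
Op 11: tick 3 -> clock=14.
Op 12: tick 4 -> clock=18.
Op 13: tick 2 -> clock=20. purged={b.com}
Op 14: insert b.com -> 10.0.0.3 (expiry=20+13=33). clock=20
Op 15: tick 1 -> clock=21.
lookup a.com: not in cache (expired or never inserted)

Answer: NXDOMAIN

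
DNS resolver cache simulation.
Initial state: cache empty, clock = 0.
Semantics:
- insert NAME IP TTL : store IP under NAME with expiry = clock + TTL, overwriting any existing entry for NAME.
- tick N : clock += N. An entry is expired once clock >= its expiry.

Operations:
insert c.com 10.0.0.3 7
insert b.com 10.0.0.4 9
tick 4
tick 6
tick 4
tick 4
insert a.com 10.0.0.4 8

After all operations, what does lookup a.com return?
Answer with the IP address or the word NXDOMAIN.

Op 1: insert c.com -> 10.0.0.3 (expiry=0+7=7). clock=0
Op 2: insert b.com -> 10.0.0.4 (expiry=0+9=9). clock=0
Op 3: tick 4 -> clock=4.
Op 4: tick 6 -> clock=10. purged={b.com,c.com}
Op 5: tick 4 -> clock=14.
Op 6: tick 4 -> clock=18.
Op 7: insert a.com -> 10.0.0.4 (expiry=18+8=26). clock=18
lookup a.com: present, ip=10.0.0.4 expiry=26 > clock=18

Answer: 10.0.0.4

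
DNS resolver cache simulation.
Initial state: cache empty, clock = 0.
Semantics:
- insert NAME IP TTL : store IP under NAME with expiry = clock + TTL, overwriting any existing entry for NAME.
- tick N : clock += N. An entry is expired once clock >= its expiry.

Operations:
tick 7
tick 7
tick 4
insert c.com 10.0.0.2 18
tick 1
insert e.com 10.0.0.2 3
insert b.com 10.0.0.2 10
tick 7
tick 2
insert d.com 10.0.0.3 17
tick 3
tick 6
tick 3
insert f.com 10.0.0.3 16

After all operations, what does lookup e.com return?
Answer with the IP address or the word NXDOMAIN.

Answer: NXDOMAIN

Derivation:
Op 1: tick 7 -> clock=7.
Op 2: tick 7 -> clock=14.
Op 3: tick 4 -> clock=18.
Op 4: insert c.com -> 10.0.0.2 (expiry=18+18=36). clock=18
Op 5: tick 1 -> clock=19.
Op 6: insert e.com -> 10.0.0.2 (expiry=19+3=22). clock=19
Op 7: insert b.com -> 10.0.0.2 (expiry=19+10=29). clock=19
Op 8: tick 7 -> clock=26. purged={e.com}
Op 9: tick 2 -> clock=28.
Op 10: insert d.com -> 10.0.0.3 (expiry=28+17=45). clock=28
Op 11: tick 3 -> clock=31. purged={b.com}
Op 12: tick 6 -> clock=37. purged={c.com}
Op 13: tick 3 -> clock=40.
Op 14: insert f.com -> 10.0.0.3 (expiry=40+16=56). clock=40
lookup e.com: not in cache (expired or never inserted)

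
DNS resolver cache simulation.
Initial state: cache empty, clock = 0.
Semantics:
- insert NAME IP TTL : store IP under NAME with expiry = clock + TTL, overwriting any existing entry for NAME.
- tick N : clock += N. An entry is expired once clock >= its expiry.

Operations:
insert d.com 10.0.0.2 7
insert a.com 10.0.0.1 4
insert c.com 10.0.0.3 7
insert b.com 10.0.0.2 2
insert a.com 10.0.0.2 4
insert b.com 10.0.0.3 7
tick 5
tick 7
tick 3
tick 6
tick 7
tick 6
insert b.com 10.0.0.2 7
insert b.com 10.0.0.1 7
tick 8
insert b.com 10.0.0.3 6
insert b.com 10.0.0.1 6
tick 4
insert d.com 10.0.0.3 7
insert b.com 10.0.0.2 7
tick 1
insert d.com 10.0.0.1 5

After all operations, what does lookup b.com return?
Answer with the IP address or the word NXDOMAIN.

Op 1: insert d.com -> 10.0.0.2 (expiry=0+7=7). clock=0
Op 2: insert a.com -> 10.0.0.1 (expiry=0+4=4). clock=0
Op 3: insert c.com -> 10.0.0.3 (expiry=0+7=7). clock=0
Op 4: insert b.com -> 10.0.0.2 (expiry=0+2=2). clock=0
Op 5: insert a.com -> 10.0.0.2 (expiry=0+4=4). clock=0
Op 6: insert b.com -> 10.0.0.3 (expiry=0+7=7). clock=0
Op 7: tick 5 -> clock=5. purged={a.com}
Op 8: tick 7 -> clock=12. purged={b.com,c.com,d.com}
Op 9: tick 3 -> clock=15.
Op 10: tick 6 -> clock=21.
Op 11: tick 7 -> clock=28.
Op 12: tick 6 -> clock=34.
Op 13: insert b.com -> 10.0.0.2 (expiry=34+7=41). clock=34
Op 14: insert b.com -> 10.0.0.1 (expiry=34+7=41). clock=34
Op 15: tick 8 -> clock=42. purged={b.com}
Op 16: insert b.com -> 10.0.0.3 (expiry=42+6=48). clock=42
Op 17: insert b.com -> 10.0.0.1 (expiry=42+6=48). clock=42
Op 18: tick 4 -> clock=46.
Op 19: insert d.com -> 10.0.0.3 (expiry=46+7=53). clock=46
Op 20: insert b.com -> 10.0.0.2 (expiry=46+7=53). clock=46
Op 21: tick 1 -> clock=47.
Op 22: insert d.com -> 10.0.0.1 (expiry=47+5=52). clock=47
lookup b.com: present, ip=10.0.0.2 expiry=53 > clock=47

Answer: 10.0.0.2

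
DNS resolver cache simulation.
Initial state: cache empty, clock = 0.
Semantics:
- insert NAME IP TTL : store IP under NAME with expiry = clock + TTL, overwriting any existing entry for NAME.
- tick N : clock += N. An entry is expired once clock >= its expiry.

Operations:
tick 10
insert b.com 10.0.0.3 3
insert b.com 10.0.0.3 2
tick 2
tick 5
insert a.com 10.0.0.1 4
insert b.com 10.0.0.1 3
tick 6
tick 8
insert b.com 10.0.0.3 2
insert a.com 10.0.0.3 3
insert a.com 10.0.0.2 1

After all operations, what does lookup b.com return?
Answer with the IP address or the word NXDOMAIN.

Op 1: tick 10 -> clock=10.
Op 2: insert b.com -> 10.0.0.3 (expiry=10+3=13). clock=10
Op 3: insert b.com -> 10.0.0.3 (expiry=10+2=12). clock=10
Op 4: tick 2 -> clock=12. purged={b.com}
Op 5: tick 5 -> clock=17.
Op 6: insert a.com -> 10.0.0.1 (expiry=17+4=21). clock=17
Op 7: insert b.com -> 10.0.0.1 (expiry=17+3=20). clock=17
Op 8: tick 6 -> clock=23. purged={a.com,b.com}
Op 9: tick 8 -> clock=31.
Op 10: insert b.com -> 10.0.0.3 (expiry=31+2=33). clock=31
Op 11: insert a.com -> 10.0.0.3 (expiry=31+3=34). clock=31
Op 12: insert a.com -> 10.0.0.2 (expiry=31+1=32). clock=31
lookup b.com: present, ip=10.0.0.3 expiry=33 > clock=31

Answer: 10.0.0.3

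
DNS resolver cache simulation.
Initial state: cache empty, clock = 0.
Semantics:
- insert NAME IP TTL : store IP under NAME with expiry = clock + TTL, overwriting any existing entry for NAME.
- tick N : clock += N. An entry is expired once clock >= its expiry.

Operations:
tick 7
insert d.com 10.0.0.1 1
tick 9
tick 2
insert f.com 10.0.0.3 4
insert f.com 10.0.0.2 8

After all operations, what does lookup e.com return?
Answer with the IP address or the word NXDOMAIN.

Answer: NXDOMAIN

Derivation:
Op 1: tick 7 -> clock=7.
Op 2: insert d.com -> 10.0.0.1 (expiry=7+1=8). clock=7
Op 3: tick 9 -> clock=16. purged={d.com}
Op 4: tick 2 -> clock=18.
Op 5: insert f.com -> 10.0.0.3 (expiry=18+4=22). clock=18
Op 6: insert f.com -> 10.0.0.2 (expiry=18+8=26). clock=18
lookup e.com: not in cache (expired or never inserted)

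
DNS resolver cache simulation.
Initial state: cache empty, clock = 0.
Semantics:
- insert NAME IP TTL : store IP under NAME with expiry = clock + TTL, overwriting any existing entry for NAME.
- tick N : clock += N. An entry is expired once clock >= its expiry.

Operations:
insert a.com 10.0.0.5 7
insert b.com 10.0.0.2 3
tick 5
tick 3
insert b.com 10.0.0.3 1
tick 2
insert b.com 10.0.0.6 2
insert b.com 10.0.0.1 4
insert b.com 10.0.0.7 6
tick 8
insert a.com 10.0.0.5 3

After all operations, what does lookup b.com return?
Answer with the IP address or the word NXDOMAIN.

Answer: NXDOMAIN

Derivation:
Op 1: insert a.com -> 10.0.0.5 (expiry=0+7=7). clock=0
Op 2: insert b.com -> 10.0.0.2 (expiry=0+3=3). clock=0
Op 3: tick 5 -> clock=5. purged={b.com}
Op 4: tick 3 -> clock=8. purged={a.com}
Op 5: insert b.com -> 10.0.0.3 (expiry=8+1=9). clock=8
Op 6: tick 2 -> clock=10. purged={b.com}
Op 7: insert b.com -> 10.0.0.6 (expiry=10+2=12). clock=10
Op 8: insert b.com -> 10.0.0.1 (expiry=10+4=14). clock=10
Op 9: insert b.com -> 10.0.0.7 (expiry=10+6=16). clock=10
Op 10: tick 8 -> clock=18. purged={b.com}
Op 11: insert a.com -> 10.0.0.5 (expiry=18+3=21). clock=18
lookup b.com: not in cache (expired or never inserted)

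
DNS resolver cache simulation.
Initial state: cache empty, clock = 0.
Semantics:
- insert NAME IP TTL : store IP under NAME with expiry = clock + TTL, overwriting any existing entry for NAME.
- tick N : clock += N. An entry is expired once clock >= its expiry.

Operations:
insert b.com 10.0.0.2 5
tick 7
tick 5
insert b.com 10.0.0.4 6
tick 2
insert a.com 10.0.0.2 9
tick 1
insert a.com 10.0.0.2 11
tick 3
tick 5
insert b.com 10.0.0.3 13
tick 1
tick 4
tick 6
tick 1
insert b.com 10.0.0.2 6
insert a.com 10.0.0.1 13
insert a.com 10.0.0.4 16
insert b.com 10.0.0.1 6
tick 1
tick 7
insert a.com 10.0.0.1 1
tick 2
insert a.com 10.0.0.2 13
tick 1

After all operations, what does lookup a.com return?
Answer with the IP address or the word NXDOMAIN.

Answer: 10.0.0.2

Derivation:
Op 1: insert b.com -> 10.0.0.2 (expiry=0+5=5). clock=0
Op 2: tick 7 -> clock=7. purged={b.com}
Op 3: tick 5 -> clock=12.
Op 4: insert b.com -> 10.0.0.4 (expiry=12+6=18). clock=12
Op 5: tick 2 -> clock=14.
Op 6: insert a.com -> 10.0.0.2 (expiry=14+9=23). clock=14
Op 7: tick 1 -> clock=15.
Op 8: insert a.com -> 10.0.0.2 (expiry=15+11=26). clock=15
Op 9: tick 3 -> clock=18. purged={b.com}
Op 10: tick 5 -> clock=23.
Op 11: insert b.com -> 10.0.0.3 (expiry=23+13=36). clock=23
Op 12: tick 1 -> clock=24.
Op 13: tick 4 -> clock=28. purged={a.com}
Op 14: tick 6 -> clock=34.
Op 15: tick 1 -> clock=35.
Op 16: insert b.com -> 10.0.0.2 (expiry=35+6=41). clock=35
Op 17: insert a.com -> 10.0.0.1 (expiry=35+13=48). clock=35
Op 18: insert a.com -> 10.0.0.4 (expiry=35+16=51). clock=35
Op 19: insert b.com -> 10.0.0.1 (expiry=35+6=41). clock=35
Op 20: tick 1 -> clock=36.
Op 21: tick 7 -> clock=43. purged={b.com}
Op 22: insert a.com -> 10.0.0.1 (expiry=43+1=44). clock=43
Op 23: tick 2 -> clock=45. purged={a.com}
Op 24: insert a.com -> 10.0.0.2 (expiry=45+13=58). clock=45
Op 25: tick 1 -> clock=46.
lookup a.com: present, ip=10.0.0.2 expiry=58 > clock=46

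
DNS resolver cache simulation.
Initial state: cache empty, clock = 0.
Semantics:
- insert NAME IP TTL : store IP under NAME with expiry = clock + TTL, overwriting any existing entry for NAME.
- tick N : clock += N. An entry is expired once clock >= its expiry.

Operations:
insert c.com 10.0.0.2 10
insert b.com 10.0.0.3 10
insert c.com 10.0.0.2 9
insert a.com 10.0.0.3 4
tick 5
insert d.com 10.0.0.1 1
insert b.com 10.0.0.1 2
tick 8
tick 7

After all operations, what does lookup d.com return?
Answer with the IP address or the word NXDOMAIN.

Answer: NXDOMAIN

Derivation:
Op 1: insert c.com -> 10.0.0.2 (expiry=0+10=10). clock=0
Op 2: insert b.com -> 10.0.0.3 (expiry=0+10=10). clock=0
Op 3: insert c.com -> 10.0.0.2 (expiry=0+9=9). clock=0
Op 4: insert a.com -> 10.0.0.3 (expiry=0+4=4). clock=0
Op 5: tick 5 -> clock=5. purged={a.com}
Op 6: insert d.com -> 10.0.0.1 (expiry=5+1=6). clock=5
Op 7: insert b.com -> 10.0.0.1 (expiry=5+2=7). clock=5
Op 8: tick 8 -> clock=13. purged={b.com,c.com,d.com}
Op 9: tick 7 -> clock=20.
lookup d.com: not in cache (expired or never inserted)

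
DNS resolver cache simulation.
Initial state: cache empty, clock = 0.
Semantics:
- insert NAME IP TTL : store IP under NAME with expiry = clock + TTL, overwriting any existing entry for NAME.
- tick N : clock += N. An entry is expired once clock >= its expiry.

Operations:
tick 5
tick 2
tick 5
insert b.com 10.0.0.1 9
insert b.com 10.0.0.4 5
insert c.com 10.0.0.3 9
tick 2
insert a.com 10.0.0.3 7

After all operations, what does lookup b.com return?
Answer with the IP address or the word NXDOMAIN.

Answer: 10.0.0.4

Derivation:
Op 1: tick 5 -> clock=5.
Op 2: tick 2 -> clock=7.
Op 3: tick 5 -> clock=12.
Op 4: insert b.com -> 10.0.0.1 (expiry=12+9=21). clock=12
Op 5: insert b.com -> 10.0.0.4 (expiry=12+5=17). clock=12
Op 6: insert c.com -> 10.0.0.3 (expiry=12+9=21). clock=12
Op 7: tick 2 -> clock=14.
Op 8: insert a.com -> 10.0.0.3 (expiry=14+7=21). clock=14
lookup b.com: present, ip=10.0.0.4 expiry=17 > clock=14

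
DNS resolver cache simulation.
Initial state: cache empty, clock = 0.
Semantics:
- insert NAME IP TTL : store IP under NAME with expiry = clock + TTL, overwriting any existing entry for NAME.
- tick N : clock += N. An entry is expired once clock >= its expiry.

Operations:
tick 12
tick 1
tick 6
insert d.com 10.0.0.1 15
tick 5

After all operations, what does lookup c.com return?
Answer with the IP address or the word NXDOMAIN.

Op 1: tick 12 -> clock=12.
Op 2: tick 1 -> clock=13.
Op 3: tick 6 -> clock=19.
Op 4: insert d.com -> 10.0.0.1 (expiry=19+15=34). clock=19
Op 5: tick 5 -> clock=24.
lookup c.com: not in cache (expired or never inserted)

Answer: NXDOMAIN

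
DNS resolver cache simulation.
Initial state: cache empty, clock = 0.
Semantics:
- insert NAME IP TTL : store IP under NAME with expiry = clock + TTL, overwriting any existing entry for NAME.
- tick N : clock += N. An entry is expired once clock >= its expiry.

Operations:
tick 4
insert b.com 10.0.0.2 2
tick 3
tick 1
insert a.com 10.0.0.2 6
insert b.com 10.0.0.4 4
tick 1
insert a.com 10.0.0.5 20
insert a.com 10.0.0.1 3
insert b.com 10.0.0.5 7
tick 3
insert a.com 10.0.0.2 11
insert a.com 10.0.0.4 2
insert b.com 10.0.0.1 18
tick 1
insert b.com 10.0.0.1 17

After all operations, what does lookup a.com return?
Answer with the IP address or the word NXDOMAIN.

Answer: 10.0.0.4

Derivation:
Op 1: tick 4 -> clock=4.
Op 2: insert b.com -> 10.0.0.2 (expiry=4+2=6). clock=4
Op 3: tick 3 -> clock=7. purged={b.com}
Op 4: tick 1 -> clock=8.
Op 5: insert a.com -> 10.0.0.2 (expiry=8+6=14). clock=8
Op 6: insert b.com -> 10.0.0.4 (expiry=8+4=12). clock=8
Op 7: tick 1 -> clock=9.
Op 8: insert a.com -> 10.0.0.5 (expiry=9+20=29). clock=9
Op 9: insert a.com -> 10.0.0.1 (expiry=9+3=12). clock=9
Op 10: insert b.com -> 10.0.0.5 (expiry=9+7=16). clock=9
Op 11: tick 3 -> clock=12. purged={a.com}
Op 12: insert a.com -> 10.0.0.2 (expiry=12+11=23). clock=12
Op 13: insert a.com -> 10.0.0.4 (expiry=12+2=14). clock=12
Op 14: insert b.com -> 10.0.0.1 (expiry=12+18=30). clock=12
Op 15: tick 1 -> clock=13.
Op 16: insert b.com -> 10.0.0.1 (expiry=13+17=30). clock=13
lookup a.com: present, ip=10.0.0.4 expiry=14 > clock=13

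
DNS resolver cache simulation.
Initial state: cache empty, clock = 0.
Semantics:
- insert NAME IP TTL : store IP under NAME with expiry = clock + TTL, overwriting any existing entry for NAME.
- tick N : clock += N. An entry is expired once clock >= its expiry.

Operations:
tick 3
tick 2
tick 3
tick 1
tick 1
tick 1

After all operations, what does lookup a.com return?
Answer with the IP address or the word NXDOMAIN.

Answer: NXDOMAIN

Derivation:
Op 1: tick 3 -> clock=3.
Op 2: tick 2 -> clock=5.
Op 3: tick 3 -> clock=8.
Op 4: tick 1 -> clock=9.
Op 5: tick 1 -> clock=10.
Op 6: tick 1 -> clock=11.
lookup a.com: not in cache (expired or never inserted)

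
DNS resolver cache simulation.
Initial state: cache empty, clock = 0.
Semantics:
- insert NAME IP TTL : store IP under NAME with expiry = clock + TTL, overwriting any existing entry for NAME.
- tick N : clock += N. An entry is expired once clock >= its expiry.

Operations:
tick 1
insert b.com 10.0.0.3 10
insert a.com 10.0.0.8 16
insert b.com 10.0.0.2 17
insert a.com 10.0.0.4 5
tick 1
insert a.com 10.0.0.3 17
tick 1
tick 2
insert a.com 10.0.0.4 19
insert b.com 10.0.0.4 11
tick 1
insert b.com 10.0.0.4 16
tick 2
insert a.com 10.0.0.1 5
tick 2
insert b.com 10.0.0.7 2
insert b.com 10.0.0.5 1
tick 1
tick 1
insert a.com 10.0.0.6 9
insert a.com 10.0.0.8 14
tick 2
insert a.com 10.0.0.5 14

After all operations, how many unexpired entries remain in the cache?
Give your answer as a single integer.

Answer: 1

Derivation:
Op 1: tick 1 -> clock=1.
Op 2: insert b.com -> 10.0.0.3 (expiry=1+10=11). clock=1
Op 3: insert a.com -> 10.0.0.8 (expiry=1+16=17). clock=1
Op 4: insert b.com -> 10.0.0.2 (expiry=1+17=18). clock=1
Op 5: insert a.com -> 10.0.0.4 (expiry=1+5=6). clock=1
Op 6: tick 1 -> clock=2.
Op 7: insert a.com -> 10.0.0.3 (expiry=2+17=19). clock=2
Op 8: tick 1 -> clock=3.
Op 9: tick 2 -> clock=5.
Op 10: insert a.com -> 10.0.0.4 (expiry=5+19=24). clock=5
Op 11: insert b.com -> 10.0.0.4 (expiry=5+11=16). clock=5
Op 12: tick 1 -> clock=6.
Op 13: insert b.com -> 10.0.0.4 (expiry=6+16=22). clock=6
Op 14: tick 2 -> clock=8.
Op 15: insert a.com -> 10.0.0.1 (expiry=8+5=13). clock=8
Op 16: tick 2 -> clock=10.
Op 17: insert b.com -> 10.0.0.7 (expiry=10+2=12). clock=10
Op 18: insert b.com -> 10.0.0.5 (expiry=10+1=11). clock=10
Op 19: tick 1 -> clock=11. purged={b.com}
Op 20: tick 1 -> clock=12.
Op 21: insert a.com -> 10.0.0.6 (expiry=12+9=21). clock=12
Op 22: insert a.com -> 10.0.0.8 (expiry=12+14=26). clock=12
Op 23: tick 2 -> clock=14.
Op 24: insert a.com -> 10.0.0.5 (expiry=14+14=28). clock=14
Final cache (unexpired): {a.com} -> size=1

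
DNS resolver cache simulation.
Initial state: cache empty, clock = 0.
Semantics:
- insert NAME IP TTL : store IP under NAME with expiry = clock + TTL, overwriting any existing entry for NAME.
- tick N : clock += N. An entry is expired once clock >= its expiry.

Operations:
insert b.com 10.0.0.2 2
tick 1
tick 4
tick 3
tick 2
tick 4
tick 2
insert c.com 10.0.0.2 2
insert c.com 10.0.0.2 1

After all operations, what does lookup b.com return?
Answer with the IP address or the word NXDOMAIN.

Answer: NXDOMAIN

Derivation:
Op 1: insert b.com -> 10.0.0.2 (expiry=0+2=2). clock=0
Op 2: tick 1 -> clock=1.
Op 3: tick 4 -> clock=5. purged={b.com}
Op 4: tick 3 -> clock=8.
Op 5: tick 2 -> clock=10.
Op 6: tick 4 -> clock=14.
Op 7: tick 2 -> clock=16.
Op 8: insert c.com -> 10.0.0.2 (expiry=16+2=18). clock=16
Op 9: insert c.com -> 10.0.0.2 (expiry=16+1=17). clock=16
lookup b.com: not in cache (expired or never inserted)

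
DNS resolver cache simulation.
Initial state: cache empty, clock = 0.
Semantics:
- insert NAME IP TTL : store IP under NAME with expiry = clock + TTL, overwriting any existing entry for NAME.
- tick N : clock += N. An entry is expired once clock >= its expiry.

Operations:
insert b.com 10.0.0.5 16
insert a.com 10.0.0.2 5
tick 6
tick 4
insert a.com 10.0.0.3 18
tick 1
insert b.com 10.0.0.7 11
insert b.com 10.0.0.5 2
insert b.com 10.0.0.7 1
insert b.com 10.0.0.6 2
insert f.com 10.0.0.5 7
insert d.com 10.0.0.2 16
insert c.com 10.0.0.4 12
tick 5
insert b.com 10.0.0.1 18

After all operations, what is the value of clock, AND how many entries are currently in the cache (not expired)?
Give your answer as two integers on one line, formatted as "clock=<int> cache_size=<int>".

Op 1: insert b.com -> 10.0.0.5 (expiry=0+16=16). clock=0
Op 2: insert a.com -> 10.0.0.2 (expiry=0+5=5). clock=0
Op 3: tick 6 -> clock=6. purged={a.com}
Op 4: tick 4 -> clock=10.
Op 5: insert a.com -> 10.0.0.3 (expiry=10+18=28). clock=10
Op 6: tick 1 -> clock=11.
Op 7: insert b.com -> 10.0.0.7 (expiry=11+11=22). clock=11
Op 8: insert b.com -> 10.0.0.5 (expiry=11+2=13). clock=11
Op 9: insert b.com -> 10.0.0.7 (expiry=11+1=12). clock=11
Op 10: insert b.com -> 10.0.0.6 (expiry=11+2=13). clock=11
Op 11: insert f.com -> 10.0.0.5 (expiry=11+7=18). clock=11
Op 12: insert d.com -> 10.0.0.2 (expiry=11+16=27). clock=11
Op 13: insert c.com -> 10.0.0.4 (expiry=11+12=23). clock=11
Op 14: tick 5 -> clock=16. purged={b.com}
Op 15: insert b.com -> 10.0.0.1 (expiry=16+18=34). clock=16
Final clock = 16
Final cache (unexpired): {a.com,b.com,c.com,d.com,f.com} -> size=5

Answer: clock=16 cache_size=5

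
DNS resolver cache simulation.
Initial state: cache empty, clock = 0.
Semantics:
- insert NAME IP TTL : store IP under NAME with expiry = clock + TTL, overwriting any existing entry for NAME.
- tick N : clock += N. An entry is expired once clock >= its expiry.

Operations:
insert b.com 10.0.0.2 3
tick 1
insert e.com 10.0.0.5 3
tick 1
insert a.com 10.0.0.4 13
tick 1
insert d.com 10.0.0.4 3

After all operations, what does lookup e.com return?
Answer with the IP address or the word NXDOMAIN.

Answer: 10.0.0.5

Derivation:
Op 1: insert b.com -> 10.0.0.2 (expiry=0+3=3). clock=0
Op 2: tick 1 -> clock=1.
Op 3: insert e.com -> 10.0.0.5 (expiry=1+3=4). clock=1
Op 4: tick 1 -> clock=2.
Op 5: insert a.com -> 10.0.0.4 (expiry=2+13=15). clock=2
Op 6: tick 1 -> clock=3. purged={b.com}
Op 7: insert d.com -> 10.0.0.4 (expiry=3+3=6). clock=3
lookup e.com: present, ip=10.0.0.5 expiry=4 > clock=3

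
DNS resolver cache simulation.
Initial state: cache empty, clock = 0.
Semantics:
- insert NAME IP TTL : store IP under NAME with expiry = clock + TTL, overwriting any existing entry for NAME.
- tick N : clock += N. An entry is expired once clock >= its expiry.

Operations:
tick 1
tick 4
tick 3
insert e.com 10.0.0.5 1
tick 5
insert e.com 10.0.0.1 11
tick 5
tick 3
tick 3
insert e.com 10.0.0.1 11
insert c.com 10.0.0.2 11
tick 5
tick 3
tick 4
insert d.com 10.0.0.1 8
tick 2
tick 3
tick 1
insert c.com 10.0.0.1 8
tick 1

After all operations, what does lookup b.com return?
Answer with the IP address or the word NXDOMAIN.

Answer: NXDOMAIN

Derivation:
Op 1: tick 1 -> clock=1.
Op 2: tick 4 -> clock=5.
Op 3: tick 3 -> clock=8.
Op 4: insert e.com -> 10.0.0.5 (expiry=8+1=9). clock=8
Op 5: tick 5 -> clock=13. purged={e.com}
Op 6: insert e.com -> 10.0.0.1 (expiry=13+11=24). clock=13
Op 7: tick 5 -> clock=18.
Op 8: tick 3 -> clock=21.
Op 9: tick 3 -> clock=24. purged={e.com}
Op 10: insert e.com -> 10.0.0.1 (expiry=24+11=35). clock=24
Op 11: insert c.com -> 10.0.0.2 (expiry=24+11=35). clock=24
Op 12: tick 5 -> clock=29.
Op 13: tick 3 -> clock=32.
Op 14: tick 4 -> clock=36. purged={c.com,e.com}
Op 15: insert d.com -> 10.0.0.1 (expiry=36+8=44). clock=36
Op 16: tick 2 -> clock=38.
Op 17: tick 3 -> clock=41.
Op 18: tick 1 -> clock=42.
Op 19: insert c.com -> 10.0.0.1 (expiry=42+8=50). clock=42
Op 20: tick 1 -> clock=43.
lookup b.com: not in cache (expired or never inserted)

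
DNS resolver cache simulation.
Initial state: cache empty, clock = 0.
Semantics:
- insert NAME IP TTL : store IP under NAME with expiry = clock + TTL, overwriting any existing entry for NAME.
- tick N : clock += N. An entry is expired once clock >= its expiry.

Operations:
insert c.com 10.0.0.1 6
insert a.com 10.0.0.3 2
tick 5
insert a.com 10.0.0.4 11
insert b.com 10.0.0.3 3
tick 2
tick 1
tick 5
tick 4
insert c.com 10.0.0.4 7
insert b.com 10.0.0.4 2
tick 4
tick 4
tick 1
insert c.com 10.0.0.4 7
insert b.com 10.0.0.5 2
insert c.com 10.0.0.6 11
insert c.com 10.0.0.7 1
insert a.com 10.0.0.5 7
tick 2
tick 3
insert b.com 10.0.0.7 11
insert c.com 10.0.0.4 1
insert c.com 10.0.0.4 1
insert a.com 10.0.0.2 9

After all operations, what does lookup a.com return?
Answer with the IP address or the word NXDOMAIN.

Answer: 10.0.0.2

Derivation:
Op 1: insert c.com -> 10.0.0.1 (expiry=0+6=6). clock=0
Op 2: insert a.com -> 10.0.0.3 (expiry=0+2=2). clock=0
Op 3: tick 5 -> clock=5. purged={a.com}
Op 4: insert a.com -> 10.0.0.4 (expiry=5+11=16). clock=5
Op 5: insert b.com -> 10.0.0.3 (expiry=5+3=8). clock=5
Op 6: tick 2 -> clock=7. purged={c.com}
Op 7: tick 1 -> clock=8. purged={b.com}
Op 8: tick 5 -> clock=13.
Op 9: tick 4 -> clock=17. purged={a.com}
Op 10: insert c.com -> 10.0.0.4 (expiry=17+7=24). clock=17
Op 11: insert b.com -> 10.0.0.4 (expiry=17+2=19). clock=17
Op 12: tick 4 -> clock=21. purged={b.com}
Op 13: tick 4 -> clock=25. purged={c.com}
Op 14: tick 1 -> clock=26.
Op 15: insert c.com -> 10.0.0.4 (expiry=26+7=33). clock=26
Op 16: insert b.com -> 10.0.0.5 (expiry=26+2=28). clock=26
Op 17: insert c.com -> 10.0.0.6 (expiry=26+11=37). clock=26
Op 18: insert c.com -> 10.0.0.7 (expiry=26+1=27). clock=26
Op 19: insert a.com -> 10.0.0.5 (expiry=26+7=33). clock=26
Op 20: tick 2 -> clock=28. purged={b.com,c.com}
Op 21: tick 3 -> clock=31.
Op 22: insert b.com -> 10.0.0.7 (expiry=31+11=42). clock=31
Op 23: insert c.com -> 10.0.0.4 (expiry=31+1=32). clock=31
Op 24: insert c.com -> 10.0.0.4 (expiry=31+1=32). clock=31
Op 25: insert a.com -> 10.0.0.2 (expiry=31+9=40). clock=31
lookup a.com: present, ip=10.0.0.2 expiry=40 > clock=31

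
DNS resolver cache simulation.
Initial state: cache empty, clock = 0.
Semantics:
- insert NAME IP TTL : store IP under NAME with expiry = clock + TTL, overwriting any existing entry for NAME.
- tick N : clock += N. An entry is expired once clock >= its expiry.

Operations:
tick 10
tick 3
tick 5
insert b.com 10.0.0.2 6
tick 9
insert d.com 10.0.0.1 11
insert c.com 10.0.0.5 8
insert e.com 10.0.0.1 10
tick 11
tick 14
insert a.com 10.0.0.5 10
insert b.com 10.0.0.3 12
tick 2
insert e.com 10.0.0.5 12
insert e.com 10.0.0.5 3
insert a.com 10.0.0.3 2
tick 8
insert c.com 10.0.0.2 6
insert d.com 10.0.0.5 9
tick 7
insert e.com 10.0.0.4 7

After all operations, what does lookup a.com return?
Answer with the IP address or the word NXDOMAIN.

Op 1: tick 10 -> clock=10.
Op 2: tick 3 -> clock=13.
Op 3: tick 5 -> clock=18.
Op 4: insert b.com -> 10.0.0.2 (expiry=18+6=24). clock=18
Op 5: tick 9 -> clock=27. purged={b.com}
Op 6: insert d.com -> 10.0.0.1 (expiry=27+11=38). clock=27
Op 7: insert c.com -> 10.0.0.5 (expiry=27+8=35). clock=27
Op 8: insert e.com -> 10.0.0.1 (expiry=27+10=37). clock=27
Op 9: tick 11 -> clock=38. purged={c.com,d.com,e.com}
Op 10: tick 14 -> clock=52.
Op 11: insert a.com -> 10.0.0.5 (expiry=52+10=62). clock=52
Op 12: insert b.com -> 10.0.0.3 (expiry=52+12=64). clock=52
Op 13: tick 2 -> clock=54.
Op 14: insert e.com -> 10.0.0.5 (expiry=54+12=66). clock=54
Op 15: insert e.com -> 10.0.0.5 (expiry=54+3=57). clock=54
Op 16: insert a.com -> 10.0.0.3 (expiry=54+2=56). clock=54
Op 17: tick 8 -> clock=62. purged={a.com,e.com}
Op 18: insert c.com -> 10.0.0.2 (expiry=62+6=68). clock=62
Op 19: insert d.com -> 10.0.0.5 (expiry=62+9=71). clock=62
Op 20: tick 7 -> clock=69. purged={b.com,c.com}
Op 21: insert e.com -> 10.0.0.4 (expiry=69+7=76). clock=69
lookup a.com: not in cache (expired or never inserted)

Answer: NXDOMAIN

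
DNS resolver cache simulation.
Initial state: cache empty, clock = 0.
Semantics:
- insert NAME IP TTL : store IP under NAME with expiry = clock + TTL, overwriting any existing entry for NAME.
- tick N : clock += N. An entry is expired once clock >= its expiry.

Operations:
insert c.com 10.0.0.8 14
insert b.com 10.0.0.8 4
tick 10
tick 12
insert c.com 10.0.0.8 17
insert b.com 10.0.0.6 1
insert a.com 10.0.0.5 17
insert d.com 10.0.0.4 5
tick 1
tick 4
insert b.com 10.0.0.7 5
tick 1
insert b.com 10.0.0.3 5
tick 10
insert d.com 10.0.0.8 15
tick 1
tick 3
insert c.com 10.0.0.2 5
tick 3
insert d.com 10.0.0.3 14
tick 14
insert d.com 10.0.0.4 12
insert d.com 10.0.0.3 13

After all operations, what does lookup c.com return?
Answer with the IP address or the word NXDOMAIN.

Op 1: insert c.com -> 10.0.0.8 (expiry=0+14=14). clock=0
Op 2: insert b.com -> 10.0.0.8 (expiry=0+4=4). clock=0
Op 3: tick 10 -> clock=10. purged={b.com}
Op 4: tick 12 -> clock=22. purged={c.com}
Op 5: insert c.com -> 10.0.0.8 (expiry=22+17=39). clock=22
Op 6: insert b.com -> 10.0.0.6 (expiry=22+1=23). clock=22
Op 7: insert a.com -> 10.0.0.5 (expiry=22+17=39). clock=22
Op 8: insert d.com -> 10.0.0.4 (expiry=22+5=27). clock=22
Op 9: tick 1 -> clock=23. purged={b.com}
Op 10: tick 4 -> clock=27. purged={d.com}
Op 11: insert b.com -> 10.0.0.7 (expiry=27+5=32). clock=27
Op 12: tick 1 -> clock=28.
Op 13: insert b.com -> 10.0.0.3 (expiry=28+5=33). clock=28
Op 14: tick 10 -> clock=38. purged={b.com}
Op 15: insert d.com -> 10.0.0.8 (expiry=38+15=53). clock=38
Op 16: tick 1 -> clock=39. purged={a.com,c.com}
Op 17: tick 3 -> clock=42.
Op 18: insert c.com -> 10.0.0.2 (expiry=42+5=47). clock=42
Op 19: tick 3 -> clock=45.
Op 20: insert d.com -> 10.0.0.3 (expiry=45+14=59). clock=45
Op 21: tick 14 -> clock=59. purged={c.com,d.com}
Op 22: insert d.com -> 10.0.0.4 (expiry=59+12=71). clock=59
Op 23: insert d.com -> 10.0.0.3 (expiry=59+13=72). clock=59
lookup c.com: not in cache (expired or never inserted)

Answer: NXDOMAIN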